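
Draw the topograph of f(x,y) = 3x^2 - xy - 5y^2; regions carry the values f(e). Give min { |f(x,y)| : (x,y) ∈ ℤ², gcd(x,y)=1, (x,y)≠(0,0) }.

descent: ρ → (-5,1,3)
descent: ρ → (3,5,-3)  [lands on river]
river: ρ → (-3,7,1)
river: ρ → (1,7,-3)
river: ρ → (-3,5,3)
river: ρ → (3,7,-1)
river: ρ → (-1,7,3)
closes: descent 2, river 6
min |a| on river = 1

1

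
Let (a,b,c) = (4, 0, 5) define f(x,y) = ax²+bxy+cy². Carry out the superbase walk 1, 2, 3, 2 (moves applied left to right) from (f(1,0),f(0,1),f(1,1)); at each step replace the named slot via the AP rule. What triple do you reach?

start (4,5,9) = (f(1,0),f(0,1),f(1,1))
replace slot 1: 2·(5+9) − 4 = 24 → (24,5,9)
replace slot 2: 2·(24+9) − 5 = 61 → (24,61,9)
replace slot 3: 2·(24+61) − 9 = 161 → (24,61,161)
replace slot 2: 2·(24+161) − 61 = 309 → (24,309,161)

24,309,161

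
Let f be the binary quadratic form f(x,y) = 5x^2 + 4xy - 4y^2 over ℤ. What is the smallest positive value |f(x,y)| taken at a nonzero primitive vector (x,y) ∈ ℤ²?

river: ρ → (-4,4,5)
river: ρ → (5,6,-3)
river: ρ → (-3,6,5)
river: ρ → (5,4,-4)
closes: descent 0, river 4
min |a| on river = 3

3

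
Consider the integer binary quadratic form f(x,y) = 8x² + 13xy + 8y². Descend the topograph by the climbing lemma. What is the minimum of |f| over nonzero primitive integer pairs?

translate: b→-3 (≡13 mod 16), so (8,13,8)→(8,-3,3)
flip: (8,-3,3)→(3,3,8)
reduced (well bottom): (3,3,8) with a≤c, −a<b≤a
well minimum = a = 3

3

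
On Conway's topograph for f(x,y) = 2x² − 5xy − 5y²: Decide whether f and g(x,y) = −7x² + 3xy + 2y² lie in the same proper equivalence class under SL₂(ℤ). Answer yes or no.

D₁ = 65, D₂ = 65
river cycle of f (length 6): (-5, 5, 2), (2, 7, -2), (-2, 5, 5), (5, 5, -2), (-2, 7, 2), (2, 5, -5)
river cycle of g (length 6): (2, 5, -5), (-5, 5, 2), (2, 7, -2), (-2, 5, 5), (5, 5, -2), (-2, 7, 2)
cycles coincide ⇒ equivalent

yes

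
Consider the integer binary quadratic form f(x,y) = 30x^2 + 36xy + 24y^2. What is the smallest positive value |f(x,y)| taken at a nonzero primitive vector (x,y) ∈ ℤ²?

translate: b→-24 (≡36 mod 60), so (30,36,24)→(30,-24,18)
flip: (30,-24,18)→(18,24,30)
translate: b→-12 (≡24 mod 36), so (18,24,30)→(18,-12,24)
reduced (well bottom): (18,-12,24) with a≤c, −a<b≤a
well minimum = a = 18

18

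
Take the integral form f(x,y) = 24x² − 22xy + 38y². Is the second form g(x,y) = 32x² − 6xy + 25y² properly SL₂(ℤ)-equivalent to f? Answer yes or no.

D₁ = -3164, D₂ = -3164
f: reduced (well bottom): (24,-22,38) with a≤c, −a<b≤a
g: flip: (32,-6,25)→(25,6,32)
g: reduced (well bottom): (25,6,32) with a≤c, −a<b≤a
reduced forms (24, -22, 38) vs (25, 6, 32) ⇒ inequivalent

no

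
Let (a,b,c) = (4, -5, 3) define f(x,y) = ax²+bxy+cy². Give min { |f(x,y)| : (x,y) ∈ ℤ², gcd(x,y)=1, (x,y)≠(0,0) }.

translate: b→3 (≡-5 mod 8), so (4,-5,3)→(4,3,2)
flip: (4,3,2)→(2,-3,4)
translate: b→1 (≡-3 mod 4), so (2,-3,4)→(2,1,3)
reduced (well bottom): (2,1,3) with a≤c, −a<b≤a
well minimum = a = 2

2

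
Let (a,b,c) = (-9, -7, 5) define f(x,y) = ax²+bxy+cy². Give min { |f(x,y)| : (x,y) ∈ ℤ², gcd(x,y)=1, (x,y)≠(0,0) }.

descent: ρ → (5,7,-9)  [lands on river]
river: ρ → (-9,11,3)
river: ρ → (3,13,-5)
river: ρ → (-5,7,9)
river: ρ → (9,11,-3)
river: ρ → (-3,13,5)
closes: descent 1, river 6
min |a| on river = 3

3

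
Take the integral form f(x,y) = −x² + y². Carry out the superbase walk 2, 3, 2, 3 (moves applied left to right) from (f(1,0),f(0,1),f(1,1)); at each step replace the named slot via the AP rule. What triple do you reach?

start (-1,1,0) = (f(1,0),f(0,1),f(1,1))
replace slot 2: 2·((-1)+0) − 1 = -3 → (-1,-3,0)
replace slot 3: 2·((-1)+(-3)) − 0 = -8 → (-1,-3,-8)
replace slot 2: 2·((-1)+(-8)) − (-3) = -15 → (-1,-15,-8)
replace slot 3: 2·((-1)+(-15)) − (-8) = -24 → (-1,-15,-24)

-1,-15,-24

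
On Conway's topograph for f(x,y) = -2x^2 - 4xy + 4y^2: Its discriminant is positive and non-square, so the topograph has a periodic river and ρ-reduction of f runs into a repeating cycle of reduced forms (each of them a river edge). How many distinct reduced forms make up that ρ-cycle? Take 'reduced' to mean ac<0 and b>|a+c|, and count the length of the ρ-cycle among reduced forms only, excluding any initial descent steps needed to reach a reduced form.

D = 48, ⌊√D⌋ = 6
descent: ρ → (4,4,-2)  [lands on river]
river: ρ → (-2,4,4)
ρ-cycle length = 2 (tail of 1 descent step not counted)

2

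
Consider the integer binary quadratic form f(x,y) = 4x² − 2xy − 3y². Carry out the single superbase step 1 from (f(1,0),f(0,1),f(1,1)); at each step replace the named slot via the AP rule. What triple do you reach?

start (4,-3,-1) = (f(1,0),f(0,1),f(1,1))
replace slot 1: 2·((-3)+(-1)) − 4 = -12 → (-12,-3,-1)

-12,-3,-1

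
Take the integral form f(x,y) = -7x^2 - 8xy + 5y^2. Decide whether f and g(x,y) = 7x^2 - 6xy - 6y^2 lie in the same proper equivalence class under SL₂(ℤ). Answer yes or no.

D₁ = 204, D₂ = 204
river cycle of f (length 6): (5, 8, -7), (-7, 6, 6), (6, 6, -7), (-7, 8, 5), (5, 12, -3), (-3, 12, 5)
river cycle of g (length 6): (-6, 6, 7), (7, 8, -5), (-5, 12, 3), (3, 12, -5), (-5, 8, 7), (7, 6, -6)
cycles differ ⇒ inequivalent

no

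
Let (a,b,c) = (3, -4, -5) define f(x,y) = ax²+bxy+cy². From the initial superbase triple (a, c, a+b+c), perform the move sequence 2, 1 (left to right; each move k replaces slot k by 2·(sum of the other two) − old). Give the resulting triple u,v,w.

start (3,-5,-6) = (f(1,0),f(0,1),f(1,1))
replace slot 2: 2·(3+(-6)) − (-5) = -1 → (3,-1,-6)
replace slot 1: 2·((-1)+(-6)) − 3 = -17 → (-17,-1,-6)

-17,-1,-6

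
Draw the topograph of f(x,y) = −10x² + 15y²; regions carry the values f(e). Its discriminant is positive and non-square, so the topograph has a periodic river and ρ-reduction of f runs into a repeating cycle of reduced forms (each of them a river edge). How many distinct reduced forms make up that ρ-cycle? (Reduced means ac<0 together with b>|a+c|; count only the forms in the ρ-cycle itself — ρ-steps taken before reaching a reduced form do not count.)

D = 600, ⌊√D⌋ = 24
descent: ρ → (15,0,-10)
descent: ρ → (-10,20,5)  [lands on river]
river: ρ → (5,20,-10)
ρ-cycle length = 2 (tail of 2 descent steps not counted)

2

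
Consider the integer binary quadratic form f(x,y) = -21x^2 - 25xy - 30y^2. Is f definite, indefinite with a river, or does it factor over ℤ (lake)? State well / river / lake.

D = b²−4ac = (-25)² − 4·(-21)·(-30) = -1895
D < 0 ⇒ definite ⇒ every region one sign ⇒ single well

well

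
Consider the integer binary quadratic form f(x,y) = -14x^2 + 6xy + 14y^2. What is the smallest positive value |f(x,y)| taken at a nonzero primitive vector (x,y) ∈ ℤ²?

river: ρ → (14,22,-6)
river: ρ → (-6,26,6)
river: ρ → (6,22,-14)
river: ρ → (-14,6,14)
closes: descent 0, river 4
min |a| on river = 6

6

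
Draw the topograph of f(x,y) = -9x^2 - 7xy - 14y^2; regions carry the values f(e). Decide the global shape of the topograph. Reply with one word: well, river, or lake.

D = b²−4ac = (-7)² − 4·(-9)·(-14) = -455
D < 0 ⇒ definite ⇒ every region one sign ⇒ single well

well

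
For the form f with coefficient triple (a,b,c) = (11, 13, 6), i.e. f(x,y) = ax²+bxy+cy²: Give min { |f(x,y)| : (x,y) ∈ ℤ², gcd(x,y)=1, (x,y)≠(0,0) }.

translate: b→-9 (≡13 mod 22), so (11,13,6)→(11,-9,4)
flip: (11,-9,4)→(4,9,11)
translate: b→1 (≡9 mod 8), so (4,9,11)→(4,1,6)
reduced (well bottom): (4,1,6) with a≤c, −a<b≤a
well minimum = a = 4

4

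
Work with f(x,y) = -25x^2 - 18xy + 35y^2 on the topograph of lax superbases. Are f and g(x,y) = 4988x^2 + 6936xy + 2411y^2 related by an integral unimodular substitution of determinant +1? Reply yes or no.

D₁ = 3824, D₂ = 3824
river cycle of f (length 32): (35, 18, -25), (-25, 32, 28), (28, 24, -29), (-29, 34, 23), (23, 58, -5), (-5, 52, 56), (56, 60, -1), (-1, 60, 56), (56, 52, -5), (-5, 58, 23), … (22 more)
river cycle of g (length 32): (35, 18, -25), (-25, 32, 28), (28, 24, -29), (-29, 34, 23), (23, 58, -5), (-5, 52, 56), (56, 60, -1), (-1, 60, 56), (56, 52, -5), (-5, 58, 23), … (22 more)
cycles coincide ⇒ equivalent

yes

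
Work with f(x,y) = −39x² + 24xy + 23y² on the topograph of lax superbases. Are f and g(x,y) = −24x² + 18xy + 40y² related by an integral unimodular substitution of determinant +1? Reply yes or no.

D₁ = 4164, D₂ = 4164
river cycle of f (length 32): (23, 22, -40), (-40, 58, 5), (5, 62, -16), (-16, 34, 47), (47, 60, -3), (-3, 60, 47), (47, 34, -16), (-16, 62, 5), (5, 58, -40), (-40, 22, 23), … (22 more)
river cycle of g (length 32): (40, 62, -2), (-2, 62, 40), (40, 18, -24), (-24, 30, 34), (34, 38, -20), (-20, 42, 30), (30, 18, -32), (-32, 46, 16), (16, 50, -26), (-26, 54, 12), … (22 more)
cycles differ ⇒ inequivalent

no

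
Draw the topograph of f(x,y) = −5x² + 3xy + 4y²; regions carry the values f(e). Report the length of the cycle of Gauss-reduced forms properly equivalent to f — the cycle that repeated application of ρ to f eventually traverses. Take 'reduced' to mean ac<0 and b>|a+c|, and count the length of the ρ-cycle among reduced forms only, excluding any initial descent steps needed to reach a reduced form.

D = 89, ⌊√D⌋ = 9
river: ρ → (4,5,-4)
river: ρ → (-4,3,5)
river: ρ → (5,7,-2)
river: ρ → (-2,9,1)
river: ρ → (1,9,-2)
river: ρ → (-2,7,5)
river: ρ → (5,3,-4)
river: ρ → (-4,5,4)
river: ρ → (4,3,-5)
river: ρ → (-5,7,2)
river: ρ → (2,9,-1)
river: ρ → (-1,9,2)
river: ρ → (2,7,-5)
river: ρ → (-5,3,4)
ρ-cycle length = 14 (tail of 0 descent steps not counted)

14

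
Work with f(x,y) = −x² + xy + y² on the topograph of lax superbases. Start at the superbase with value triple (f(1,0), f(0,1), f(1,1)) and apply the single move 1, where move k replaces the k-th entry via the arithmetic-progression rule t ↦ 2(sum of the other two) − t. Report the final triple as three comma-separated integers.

start (-1,1,1) = (f(1,0),f(0,1),f(1,1))
replace slot 1: 2·(1+1) − (-1) = 5 → (5,1,1)

5,1,1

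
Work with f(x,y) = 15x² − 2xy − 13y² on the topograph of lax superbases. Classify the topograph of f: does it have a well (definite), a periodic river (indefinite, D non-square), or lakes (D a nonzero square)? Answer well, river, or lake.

D = b²−4ac = (-2)² − 4·15·(-13) = 784
D = 28² is a perfect square ⇒ form factors over ℤ ⇒ lakes

lake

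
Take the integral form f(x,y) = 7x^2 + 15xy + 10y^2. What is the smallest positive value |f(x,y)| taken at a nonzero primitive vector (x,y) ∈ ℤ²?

translate: b→1 (≡15 mod 14), so (7,15,10)→(7,1,2)
flip: (7,1,2)→(2,-1,7)
reduced (well bottom): (2,-1,7) with a≤c, −a<b≤a
well minimum = a = 2

2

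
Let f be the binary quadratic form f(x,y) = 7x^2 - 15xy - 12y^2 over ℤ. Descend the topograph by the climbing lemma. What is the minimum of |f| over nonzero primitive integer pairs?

descent: ρ → (-12,15,7)  [lands on river]
river: ρ → (7,13,-14)
river: ρ → (-14,15,6)
river: ρ → (6,21,-5)
river: ρ → (-5,19,10)
river: ρ → (10,21,-3)
river: ρ → (-3,21,10)
river: ρ → (10,19,-5)
river: ρ → (-5,21,6)
river: ρ → (6,15,-14)
river: ρ → (-14,13,7)
river: ρ → (7,15,-12)
river: ρ → (-12,9,10)
river: ρ → (10,11,-11)
river: ρ → (-11,11,10)
river: ρ → (10,9,-12)
closes: descent 1, river 16
min |a| on river = 3

3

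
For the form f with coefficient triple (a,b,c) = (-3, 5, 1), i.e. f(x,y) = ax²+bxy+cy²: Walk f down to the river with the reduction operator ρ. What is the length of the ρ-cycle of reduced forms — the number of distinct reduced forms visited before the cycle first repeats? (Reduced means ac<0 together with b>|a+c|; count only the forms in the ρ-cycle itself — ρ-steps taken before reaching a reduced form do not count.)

D = 37, ⌊√D⌋ = 6
river: ρ → (1,5,-3)
river: ρ → (-3,1,3)
river: ρ → (3,5,-1)
river: ρ → (-1,5,3)
river: ρ → (3,1,-3)
river: ρ → (-3,5,1)
ρ-cycle length = 6 (tail of 0 descent steps not counted)

6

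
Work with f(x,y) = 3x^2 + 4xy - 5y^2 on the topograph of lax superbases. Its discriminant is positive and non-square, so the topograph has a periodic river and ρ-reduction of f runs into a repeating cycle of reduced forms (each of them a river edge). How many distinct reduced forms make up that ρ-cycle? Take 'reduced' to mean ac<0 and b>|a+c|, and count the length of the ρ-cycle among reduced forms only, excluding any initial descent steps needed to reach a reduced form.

D = 76, ⌊√D⌋ = 8
river: ρ → (-5,6,2)
river: ρ → (2,6,-5)
river: ρ → (-5,4,3)
river: ρ → (3,8,-1)
river: ρ → (-1,8,3)
river: ρ → (3,4,-5)
ρ-cycle length = 6 (tail of 0 descent steps not counted)

6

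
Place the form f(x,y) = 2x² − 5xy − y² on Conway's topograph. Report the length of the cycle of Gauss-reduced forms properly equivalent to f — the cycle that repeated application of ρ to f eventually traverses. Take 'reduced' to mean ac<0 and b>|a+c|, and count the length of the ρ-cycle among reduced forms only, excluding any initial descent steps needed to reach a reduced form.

D = 33, ⌊√D⌋ = 5
descent: ρ → (-1,5,2)  [lands on river]
river: ρ → (2,3,-3)
river: ρ → (-3,3,2)
river: ρ → (2,5,-1)
ρ-cycle length = 4 (tail of 1 descent step not counted)

4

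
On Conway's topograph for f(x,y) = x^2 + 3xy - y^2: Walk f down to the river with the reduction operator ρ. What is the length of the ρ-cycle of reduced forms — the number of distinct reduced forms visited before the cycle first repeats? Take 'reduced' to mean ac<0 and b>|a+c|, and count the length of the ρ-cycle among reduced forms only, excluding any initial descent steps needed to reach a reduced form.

D = 13, ⌊√D⌋ = 3
river: ρ → (-1,3,1)
river: ρ → (1,3,-1)
ρ-cycle length = 2 (tail of 0 descent steps not counted)

2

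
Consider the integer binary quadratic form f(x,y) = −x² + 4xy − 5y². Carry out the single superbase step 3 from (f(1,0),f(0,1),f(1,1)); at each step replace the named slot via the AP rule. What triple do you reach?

start (-1,-5,-2) = (f(1,0),f(0,1),f(1,1))
replace slot 3: 2·((-1)+(-5)) − (-2) = -10 → (-1,-5,-10)

-1,-5,-10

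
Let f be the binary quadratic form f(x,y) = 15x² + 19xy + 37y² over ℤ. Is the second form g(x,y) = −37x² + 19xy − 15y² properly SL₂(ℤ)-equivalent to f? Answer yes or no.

D₁ = -1859, D₂ = -1859
f: translate: b→-11 (≡19 mod 30), so (15,19,37)→(15,-11,33)
f: reduced (well bottom): (15,-11,33) with a≤c, −a<b≤a
g is negative-definite; reduce −g:
−g: flip: (37,-19,15)→(15,19,37)
−g: translate: b→-11 (≡19 mod 30), so (15,19,37)→(15,-11,33)
−g: reduced (well bottom): (15,-11,33) with a≤c, −a<b≤a
flip sign back: reduced form of g is (-15,11,-33)
reduced forms (15, -11, 33) vs (-15, 11, -33) ⇒ inequivalent

no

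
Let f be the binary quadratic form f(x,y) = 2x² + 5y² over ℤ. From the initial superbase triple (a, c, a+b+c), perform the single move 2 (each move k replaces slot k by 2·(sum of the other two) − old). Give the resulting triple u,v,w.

start (2,5,7) = (f(1,0),f(0,1),f(1,1))
replace slot 2: 2·(2+7) − 5 = 13 → (2,13,7)

2,13,7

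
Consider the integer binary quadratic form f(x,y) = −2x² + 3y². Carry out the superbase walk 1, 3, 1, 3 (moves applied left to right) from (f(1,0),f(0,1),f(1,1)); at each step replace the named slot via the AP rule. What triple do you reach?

start (-2,3,1) = (f(1,0),f(0,1),f(1,1))
replace slot 1: 2·(3+1) − (-2) = 10 → (10,3,1)
replace slot 3: 2·(10+3) − 1 = 25 → (10,3,25)
replace slot 1: 2·(3+25) − 10 = 46 → (46,3,25)
replace slot 3: 2·(46+3) − 25 = 73 → (46,3,73)

46,3,73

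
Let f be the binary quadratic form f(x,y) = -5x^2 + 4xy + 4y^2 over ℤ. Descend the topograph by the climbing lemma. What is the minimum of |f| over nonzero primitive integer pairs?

river: ρ → (4,4,-5)
river: ρ → (-5,6,3)
river: ρ → (3,6,-5)
river: ρ → (-5,4,4)
closes: descent 0, river 4
min |a| on river = 3

3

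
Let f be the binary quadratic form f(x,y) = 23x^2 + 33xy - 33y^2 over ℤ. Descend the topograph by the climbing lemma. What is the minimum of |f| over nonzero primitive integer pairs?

river: ρ → (-33,33,23)
river: ρ → (23,59,-7)
river: ρ → (-7,53,47)
river: ρ → (47,41,-13)
river: ρ → (-13,63,3)
river: ρ → (3,63,-13)
river: ρ → (-13,41,47)
river: ρ → (47,53,-7)
river: ρ → (-7,59,23)
river: ρ → (23,33,-33)
closes: descent 0, river 10
min |a| on river = 3

3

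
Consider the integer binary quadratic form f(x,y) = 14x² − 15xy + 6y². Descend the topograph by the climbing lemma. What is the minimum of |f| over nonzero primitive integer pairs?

translate: b→13 (≡-15 mod 28), so (14,-15,6)→(14,13,5)
flip: (14,13,5)→(5,-13,14)
translate: b→-3 (≡-13 mod 10), so (5,-13,14)→(5,-3,6)
reduced (well bottom): (5,-3,6) with a≤c, −a<b≤a
well minimum = a = 5

5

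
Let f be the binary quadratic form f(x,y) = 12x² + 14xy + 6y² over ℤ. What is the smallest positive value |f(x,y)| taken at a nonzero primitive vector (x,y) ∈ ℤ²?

translate: b→-10 (≡14 mod 24), so (12,14,6)→(12,-10,4)
flip: (12,-10,4)→(4,10,12)
translate: b→2 (≡10 mod 8), so (4,10,12)→(4,2,6)
reduced (well bottom): (4,2,6) with a≤c, −a<b≤a
well minimum = a = 4

4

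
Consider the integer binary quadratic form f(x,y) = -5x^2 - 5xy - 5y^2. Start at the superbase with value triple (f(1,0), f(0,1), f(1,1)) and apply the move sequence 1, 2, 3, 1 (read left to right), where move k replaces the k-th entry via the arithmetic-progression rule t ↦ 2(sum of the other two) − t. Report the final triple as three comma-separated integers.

start (-5,-5,-15) = (f(1,0),f(0,1),f(1,1))
replace slot 1: 2·((-5)+(-15)) − (-5) = -35 → (-35,-5,-15)
replace slot 2: 2·((-35)+(-15)) − (-5) = -95 → (-35,-95,-15)
replace slot 3: 2·((-35)+(-95)) − (-15) = -245 → (-35,-95,-245)
replace slot 1: 2·((-95)+(-245)) − (-35) = -645 → (-645,-95,-245)

-645,-95,-245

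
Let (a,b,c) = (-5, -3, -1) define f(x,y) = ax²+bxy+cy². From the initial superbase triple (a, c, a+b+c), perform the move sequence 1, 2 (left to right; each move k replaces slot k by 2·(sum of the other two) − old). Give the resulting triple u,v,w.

start (-5,-1,-9) = (f(1,0),f(0,1),f(1,1))
replace slot 1: 2·((-1)+(-9)) − (-5) = -15 → (-15,-1,-9)
replace slot 2: 2·((-15)+(-9)) − (-1) = -47 → (-15,-47,-9)

-15,-47,-9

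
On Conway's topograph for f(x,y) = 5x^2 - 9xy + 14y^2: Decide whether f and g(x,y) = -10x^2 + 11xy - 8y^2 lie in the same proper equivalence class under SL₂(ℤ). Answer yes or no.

D₁ = -199, D₂ = -199
f: translate: b→1 (≡-9 mod 10), so (5,-9,14)→(5,1,10)
f: reduced (well bottom): (5,1,10) with a≤c, −a<b≤a
g is negative-definite; reduce −g:
−g: translate: b→9 (≡-11 mod 20), so (10,-11,8)→(10,9,7)
−g: flip: (10,9,7)→(7,-9,10)
−g: translate: b→5 (≡-9 mod 14), so (7,-9,10)→(7,5,8)
−g: reduced (well bottom): (7,5,8) with a≤c, −a<b≤a
flip sign back: reduced form of g is (-7,-5,-8)
reduced forms (5, 1, 10) vs (-7, -5, -8) ⇒ inequivalent

no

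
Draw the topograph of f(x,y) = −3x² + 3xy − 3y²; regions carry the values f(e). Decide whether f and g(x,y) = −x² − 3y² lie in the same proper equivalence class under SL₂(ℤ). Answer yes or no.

D₁ = -27, D₂ = -12
discriminants differ ⇒ not SL₂(ℤ)-equivalent

no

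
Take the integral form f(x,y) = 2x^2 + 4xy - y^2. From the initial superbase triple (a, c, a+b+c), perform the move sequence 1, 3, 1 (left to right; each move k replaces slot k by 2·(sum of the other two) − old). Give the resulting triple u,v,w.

start (2,-1,5) = (f(1,0),f(0,1),f(1,1))
replace slot 1: 2·((-1)+5) − 2 = 6 → (6,-1,5)
replace slot 3: 2·(6+(-1)) − 5 = 5 → (6,-1,5)
replace slot 1: 2·((-1)+5) − 6 = 2 → (2,-1,5)

2,-1,5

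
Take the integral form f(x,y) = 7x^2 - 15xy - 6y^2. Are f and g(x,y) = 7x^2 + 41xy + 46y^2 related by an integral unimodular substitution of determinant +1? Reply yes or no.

D₁ = 393, D₂ = 393
river cycle of f (length 16): (-6, 15, 7), (7, 13, -8), (-8, 19, 1), (1, 19, -8), (-8, 13, 7), (7, 15, -6), (-6, 9, 13), (13, 17, -2), (-2, 19, 4), (4, 13, -14), … (6 more)
river cycle of g (length 16): (7, 13, -8), (-8, 19, 1), (1, 19, -8), (-8, 13, 7), (7, 15, -6), (-6, 9, 13), (13, 17, -2), (-2, 19, 4), (4, 13, -14), (-14, 15, 3), … (6 more)
cycles coincide ⇒ equivalent

yes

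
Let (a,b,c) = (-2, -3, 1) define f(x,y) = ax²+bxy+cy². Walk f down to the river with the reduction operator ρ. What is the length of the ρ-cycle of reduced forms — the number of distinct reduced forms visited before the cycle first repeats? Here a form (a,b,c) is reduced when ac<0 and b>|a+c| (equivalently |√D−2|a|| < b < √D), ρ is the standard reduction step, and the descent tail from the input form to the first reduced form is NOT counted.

D = 17, ⌊√D⌋ = 4
descent: ρ → (1,3,-2)  [lands on river]
river: ρ → (-2,1,2)
river: ρ → (2,3,-1)
river: ρ → (-1,3,2)
river: ρ → (2,1,-2)
river: ρ → (-2,3,1)
ρ-cycle length = 6 (tail of 1 descent step not counted)

6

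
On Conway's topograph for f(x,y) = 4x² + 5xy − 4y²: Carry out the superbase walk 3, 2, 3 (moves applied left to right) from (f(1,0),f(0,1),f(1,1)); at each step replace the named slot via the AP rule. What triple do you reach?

start (4,-4,5) = (f(1,0),f(0,1),f(1,1))
replace slot 3: 2·(4+(-4)) − 5 = -5 → (4,-4,-5)
replace slot 2: 2·(4+(-5)) − (-4) = 2 → (4,2,-5)
replace slot 3: 2·(4+2) − (-5) = 17 → (4,2,17)

4,2,17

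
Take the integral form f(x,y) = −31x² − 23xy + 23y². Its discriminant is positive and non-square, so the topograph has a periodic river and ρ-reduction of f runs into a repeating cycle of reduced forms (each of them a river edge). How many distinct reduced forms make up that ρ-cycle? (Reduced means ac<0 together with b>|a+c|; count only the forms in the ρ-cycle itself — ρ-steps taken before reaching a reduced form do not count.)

D = 3381, ⌊√D⌋ = 58
descent: ρ → (23,23,-31)  [lands on river]
river: ρ → (-31,39,15)
river: ρ → (15,51,-13)
river: ρ → (-13,53,11)
river: ρ → (11,57,-3)
river: ρ → (-3,57,11)
river: ρ → (11,53,-13)
river: ρ → (-13,51,15)
river: ρ → (15,39,-31)
river: ρ → (-31,23,23)
ρ-cycle length = 10 (tail of 1 descent step not counted)

10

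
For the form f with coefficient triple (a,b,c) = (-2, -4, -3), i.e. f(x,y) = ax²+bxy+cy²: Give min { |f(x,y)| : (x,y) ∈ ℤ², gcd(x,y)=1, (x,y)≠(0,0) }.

translate: b→0 (≡4 mod 4), so (2,4,3)→(2,0,1)
flip: (2,0,1)→(1,0,2)
reduced (well bottom): (1,0,2) with a≤c, −a<b≤a
well minimum |f| = |-1| = 1 (negative-definite)

1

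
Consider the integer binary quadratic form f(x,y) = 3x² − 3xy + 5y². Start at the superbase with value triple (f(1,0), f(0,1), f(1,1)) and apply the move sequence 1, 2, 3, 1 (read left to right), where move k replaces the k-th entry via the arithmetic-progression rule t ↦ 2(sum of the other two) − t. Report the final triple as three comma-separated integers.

start (3,5,5) = (f(1,0),f(0,1),f(1,1))
replace slot 1: 2·(5+5) − 3 = 17 → (17,5,5)
replace slot 2: 2·(17+5) − 5 = 39 → (17,39,5)
replace slot 3: 2·(17+39) − 5 = 107 → (17,39,107)
replace slot 1: 2·(39+107) − 17 = 275 → (275,39,107)

275,39,107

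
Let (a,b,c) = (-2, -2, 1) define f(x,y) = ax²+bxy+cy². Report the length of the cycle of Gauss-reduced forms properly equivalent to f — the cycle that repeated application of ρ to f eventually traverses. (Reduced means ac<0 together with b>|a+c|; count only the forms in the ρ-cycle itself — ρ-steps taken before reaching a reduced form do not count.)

D = 12, ⌊√D⌋ = 3
descent: ρ → (1,2,-2)  [lands on river]
river: ρ → (-2,2,1)
ρ-cycle length = 2 (tail of 1 descent step not counted)

2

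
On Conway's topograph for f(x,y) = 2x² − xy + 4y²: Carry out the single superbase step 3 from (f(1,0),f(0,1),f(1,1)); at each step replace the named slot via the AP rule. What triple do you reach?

start (2,4,5) = (f(1,0),f(0,1),f(1,1))
replace slot 3: 2·(2+4) − 5 = 7 → (2,4,7)

2,4,7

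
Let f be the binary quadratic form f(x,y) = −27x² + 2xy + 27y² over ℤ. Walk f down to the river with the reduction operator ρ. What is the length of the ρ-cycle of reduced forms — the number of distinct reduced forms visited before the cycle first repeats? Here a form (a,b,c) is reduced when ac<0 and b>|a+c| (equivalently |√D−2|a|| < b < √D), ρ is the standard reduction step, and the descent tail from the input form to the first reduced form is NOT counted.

D = 2920, ⌊√D⌋ = 54
river: ρ → (27,52,-2)
river: ρ → (-2,52,27)
river: ρ → (27,2,-27)
river: ρ → (-27,52,2)
river: ρ → (2,52,-27)
river: ρ → (-27,2,27)
ρ-cycle length = 6 (tail of 0 descent steps not counted)

6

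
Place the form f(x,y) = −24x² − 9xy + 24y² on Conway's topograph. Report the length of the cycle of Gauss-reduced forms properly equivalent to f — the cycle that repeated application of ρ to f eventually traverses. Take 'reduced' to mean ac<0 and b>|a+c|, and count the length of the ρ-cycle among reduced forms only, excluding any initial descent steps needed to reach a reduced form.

D = 2385, ⌊√D⌋ = 48
descent: ρ → (24,9,-24)  [lands on river]
river: ρ → (-24,39,9)
river: ρ → (9,33,-36)
river: ρ → (-36,39,6)
river: ρ → (6,45,-15)
river: ρ → (-15,45,6)
river: ρ → (6,39,-36)
river: ρ → (-36,33,9)
river: ρ → (9,39,-24)
river: ρ → (-24,9,24)
river: ρ → (24,39,-9)
river: ρ → (-9,33,36)
river: ρ → (36,39,-6)
river: ρ → (-6,45,15)
river: ρ → (15,45,-6)
river: ρ → (-6,39,36)
river: ρ → (36,33,-9)
river: ρ → (-9,39,24)
ρ-cycle length = 18 (tail of 1 descent step not counted)

18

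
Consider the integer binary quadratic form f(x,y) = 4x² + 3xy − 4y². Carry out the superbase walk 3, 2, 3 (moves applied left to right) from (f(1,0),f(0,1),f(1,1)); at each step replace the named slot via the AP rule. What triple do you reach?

start (4,-4,3) = (f(1,0),f(0,1),f(1,1))
replace slot 3: 2·(4+(-4)) − 3 = -3 → (4,-4,-3)
replace slot 2: 2·(4+(-3)) − (-4) = 6 → (4,6,-3)
replace slot 3: 2·(4+6) − (-3) = 23 → (4,6,23)

4,6,23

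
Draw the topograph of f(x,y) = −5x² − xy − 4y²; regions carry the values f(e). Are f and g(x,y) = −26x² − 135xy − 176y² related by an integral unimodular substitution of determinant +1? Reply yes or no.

D₁ = -79, D₂ = -79
f is negative-definite; reduce −f:
−f: flip: (5,1,4)→(4,-1,5)
−f: reduced (well bottom): (4,-1,5) with a≤c, −a<b≤a
flip sign back: reduced form of f is (-4,1,-5)
g is negative-definite; reduce −g:
−g: translate: b→-21 (≡135 mod 52), so (26,135,176)→(26,-21,5)
−g: flip: (26,-21,5)→(5,21,26)
−g: translate: b→1 (≡21 mod 10), so (5,21,26)→(5,1,4)
−g: flip: (5,1,4)→(4,-1,5)
−g: reduced (well bottom): (4,-1,5) with a≤c, −a<b≤a
flip sign back: reduced form of g is (-4,1,-5)
reduced forms (-4, 1, -5) vs (-4, 1, -5) ⇒ equivalent

yes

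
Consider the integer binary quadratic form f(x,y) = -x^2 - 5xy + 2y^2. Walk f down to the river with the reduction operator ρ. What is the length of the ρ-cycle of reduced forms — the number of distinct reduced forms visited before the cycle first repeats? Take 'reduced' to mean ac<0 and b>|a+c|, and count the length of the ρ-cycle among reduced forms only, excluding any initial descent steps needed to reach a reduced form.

D = 33, ⌊√D⌋ = 5
descent: ρ → (2,5,-1)  [lands on river]
river: ρ → (-1,5,2)
river: ρ → (2,3,-3)
river: ρ → (-3,3,2)
ρ-cycle length = 4 (tail of 1 descent step not counted)

4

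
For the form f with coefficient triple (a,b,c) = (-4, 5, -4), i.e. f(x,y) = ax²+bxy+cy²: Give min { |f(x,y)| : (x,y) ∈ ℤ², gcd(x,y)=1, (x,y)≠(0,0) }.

translate: b→3 (≡-5 mod 8), so (4,-5,4)→(4,3,3)
flip: (4,3,3)→(3,-3,4)
translate: b→3 (≡-3 mod 6), so (3,-3,4)→(3,3,4)
reduced (well bottom): (3,3,4) with a≤c, −a<b≤a
well minimum |f| = |-3| = 3 (negative-definite)

3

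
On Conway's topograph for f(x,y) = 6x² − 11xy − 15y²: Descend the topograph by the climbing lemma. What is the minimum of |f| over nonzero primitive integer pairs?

descent: ρ → (-15,11,6)  [lands on river]
river: ρ → (6,13,-13)
river: ρ → (-13,13,6)
river: ρ → (6,11,-15)
river: ρ → (-15,19,2)
river: ρ → (2,21,-5)
river: ρ → (-5,19,6)
river: ρ → (6,17,-8)
river: ρ → (-8,15,8)
river: ρ → (8,17,-6)
river: ρ → (-6,19,5)
river: ρ → (5,21,-2)
river: ρ → (-2,19,15)
river: ρ → (15,11,-6)
river: ρ → (-6,13,13)
river: ρ → (13,13,-6)
river: ρ → (-6,11,15)
river: ρ → (15,19,-2)
river: ρ → (-2,21,5)
river: ρ → (5,19,-6)
river: ρ → (-6,17,8)
river: ρ → (8,15,-8)
river: ρ → (-8,17,6)
river: ρ → (6,19,-5)
river: ρ → (-5,21,2)
river: ρ → (2,19,-15)
closes: descent 1, river 26
min |a| on river = 2

2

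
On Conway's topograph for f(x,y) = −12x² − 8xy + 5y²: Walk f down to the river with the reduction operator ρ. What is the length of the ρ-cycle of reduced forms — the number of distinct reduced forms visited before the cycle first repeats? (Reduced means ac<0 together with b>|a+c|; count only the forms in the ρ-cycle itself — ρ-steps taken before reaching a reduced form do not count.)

D = 304, ⌊√D⌋ = 17
descent: ρ → (5,8,-12)  [lands on river]
river: ρ → (-12,16,1)
river: ρ → (1,16,-12)
river: ρ → (-12,8,5)
river: ρ → (5,12,-8)
river: ρ → (-8,4,9)
river: ρ → (9,14,-3)
river: ρ → (-3,16,4)
river: ρ → (4,16,-3)
river: ρ → (-3,14,9)
river: ρ → (9,4,-8)
river: ρ → (-8,12,5)
ρ-cycle length = 12 (tail of 1 descent step not counted)

12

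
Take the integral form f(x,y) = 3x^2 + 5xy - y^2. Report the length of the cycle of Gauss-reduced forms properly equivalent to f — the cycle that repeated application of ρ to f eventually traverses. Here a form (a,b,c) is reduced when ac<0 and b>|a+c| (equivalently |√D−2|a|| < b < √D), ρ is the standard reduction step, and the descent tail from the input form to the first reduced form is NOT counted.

D = 37, ⌊√D⌋ = 6
river: ρ → (-1,5,3)
river: ρ → (3,1,-3)
river: ρ → (-3,5,1)
river: ρ → (1,5,-3)
river: ρ → (-3,1,3)
river: ρ → (3,5,-1)
ρ-cycle length = 6 (tail of 0 descent steps not counted)

6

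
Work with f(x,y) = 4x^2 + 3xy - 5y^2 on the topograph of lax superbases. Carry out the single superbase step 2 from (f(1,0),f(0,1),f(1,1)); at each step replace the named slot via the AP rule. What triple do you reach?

start (4,-5,2) = (f(1,0),f(0,1),f(1,1))
replace slot 2: 2·(4+2) − (-5) = 17 → (4,17,2)

4,17,2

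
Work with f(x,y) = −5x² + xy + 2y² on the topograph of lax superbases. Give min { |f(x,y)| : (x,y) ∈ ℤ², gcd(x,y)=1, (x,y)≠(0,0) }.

descent: ρ → (2,3,-4)  [lands on river]
river: ρ → (-4,5,1)
river: ρ → (1,5,-4)
river: ρ → (-4,3,2)
river: ρ → (2,5,-2)
river: ρ → (-2,3,4)
river: ρ → (4,5,-1)
river: ρ → (-1,5,4)
river: ρ → (4,3,-2)
river: ρ → (-2,5,2)
closes: descent 1, river 10
min |a| on river = 1

1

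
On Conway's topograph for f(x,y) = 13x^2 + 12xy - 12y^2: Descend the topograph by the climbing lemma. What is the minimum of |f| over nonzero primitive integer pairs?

river: ρ → (-12,12,13)
river: ρ → (13,14,-11)
river: ρ → (-11,8,16)
river: ρ → (16,24,-3)
river: ρ → (-3,24,16)
river: ρ → (16,8,-11)
river: ρ → (-11,14,13)
river: ρ → (13,12,-12)
closes: descent 0, river 8
min |a| on river = 3

3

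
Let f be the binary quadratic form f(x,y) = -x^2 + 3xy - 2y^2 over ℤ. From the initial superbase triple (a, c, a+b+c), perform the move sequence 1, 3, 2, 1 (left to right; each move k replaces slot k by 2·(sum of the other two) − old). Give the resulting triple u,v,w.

start (-1,-2,0) = (f(1,0),f(0,1),f(1,1))
replace slot 1: 2·((-2)+0) − (-1) = -3 → (-3,-2,0)
replace slot 3: 2·((-3)+(-2)) − 0 = -10 → (-3,-2,-10)
replace slot 2: 2·((-3)+(-10)) − (-2) = -24 → (-3,-24,-10)
replace slot 1: 2·((-24)+(-10)) − (-3) = -65 → (-65,-24,-10)

-65,-24,-10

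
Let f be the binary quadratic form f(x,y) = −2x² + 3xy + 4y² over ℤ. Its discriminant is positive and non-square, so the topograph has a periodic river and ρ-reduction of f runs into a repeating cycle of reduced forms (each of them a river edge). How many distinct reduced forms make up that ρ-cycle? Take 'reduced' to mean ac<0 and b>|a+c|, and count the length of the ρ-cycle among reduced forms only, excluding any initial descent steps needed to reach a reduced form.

D = 41, ⌊√D⌋ = 6
river: ρ → (4,5,-1)
river: ρ → (-1,5,4)
river: ρ → (4,3,-2)
river: ρ → (-2,5,2)
river: ρ → (2,3,-4)
river: ρ → (-4,5,1)
river: ρ → (1,5,-4)
river: ρ → (-4,3,2)
river: ρ → (2,5,-2)
river: ρ → (-2,3,4)
ρ-cycle length = 10 (tail of 0 descent steps not counted)

10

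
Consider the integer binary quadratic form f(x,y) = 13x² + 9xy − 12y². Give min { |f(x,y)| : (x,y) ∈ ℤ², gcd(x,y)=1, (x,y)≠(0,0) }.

river: ρ → (-12,15,10)
river: ρ → (10,25,-2)
river: ρ → (-2,23,22)
river: ρ → (22,21,-3)
river: ρ → (-3,21,22)
river: ρ → (22,23,-2)
river: ρ → (-2,25,10)
river: ρ → (10,15,-12)
river: ρ → (-12,9,13)
river: ρ → (13,17,-8)
river: ρ → (-8,15,15)
river: ρ → (15,15,-8)
river: ρ → (-8,17,13)
river: ρ → (13,9,-12)
closes: descent 0, river 14
min |a| on river = 2

2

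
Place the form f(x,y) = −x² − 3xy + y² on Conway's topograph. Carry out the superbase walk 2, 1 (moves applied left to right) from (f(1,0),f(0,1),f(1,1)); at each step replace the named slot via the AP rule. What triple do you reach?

start (-1,1,-3) = (f(1,0),f(0,1),f(1,1))
replace slot 2: 2·((-1)+(-3)) − 1 = -9 → (-1,-9,-3)
replace slot 1: 2·((-9)+(-3)) − (-1) = -23 → (-23,-9,-3)

-23,-9,-3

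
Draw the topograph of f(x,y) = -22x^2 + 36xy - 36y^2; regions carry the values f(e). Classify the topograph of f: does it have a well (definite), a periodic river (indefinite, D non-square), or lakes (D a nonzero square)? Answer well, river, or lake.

D = b²−4ac = 36² − 4·(-22)·(-36) = -1872
D < 0 ⇒ definite ⇒ every region one sign ⇒ single well

well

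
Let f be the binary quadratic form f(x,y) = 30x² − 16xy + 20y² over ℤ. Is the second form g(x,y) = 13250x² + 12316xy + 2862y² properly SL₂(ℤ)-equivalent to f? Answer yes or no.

D₁ = -2144, D₂ = -2144
f: flip: (30,-16,20)→(20,16,30)
f: reduced (well bottom): (20,16,30) with a≤c, −a<b≤a
g: flip: (13250,12316,2862)→(2862,-12316,13250)
g: translate: b→-868 (≡-12316 mod 5724), so (2862,-12316,13250)→(2862,-868,66)
g: flip: (2862,-868,66)→(66,868,2862)
g: translate: b→-56 (≡868 mod 132), so (66,868,2862)→(66,-56,20)
g: flip: (66,-56,20)→(20,56,66)
g: translate: b→16 (≡56 mod 40), so (20,56,66)→(20,16,30)
g: reduced (well bottom): (20,16,30) with a≤c, −a<b≤a
reduced forms (20, 16, 30) vs (20, 16, 30) ⇒ equivalent

yes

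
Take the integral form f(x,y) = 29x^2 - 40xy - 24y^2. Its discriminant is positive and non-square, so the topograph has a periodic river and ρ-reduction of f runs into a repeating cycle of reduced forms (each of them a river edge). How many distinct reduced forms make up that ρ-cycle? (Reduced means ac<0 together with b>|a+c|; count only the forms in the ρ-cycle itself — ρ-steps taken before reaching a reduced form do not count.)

D = 4384, ⌊√D⌋ = 66
descent: ρ → (-24,40,29)  [lands on river]
river: ρ → (29,18,-35)
river: ρ → (-35,52,12)
river: ρ → (12,44,-51)
river: ρ → (-51,58,5)
river: ρ → (5,62,-27)
river: ρ → (-27,46,21)
river: ρ → (21,38,-35)
river: ρ → (-35,32,24)
river: ρ → (24,64,-3)
river: ρ → (-3,62,45)
river: ρ → (45,28,-20)
river: ρ → (-20,52,21)
river: ρ → (21,32,-40)
river: ρ → (-40,48,13)
river: ρ → (13,56,-24)
ρ-cycle length = 16 (tail of 1 descent step not counted)

16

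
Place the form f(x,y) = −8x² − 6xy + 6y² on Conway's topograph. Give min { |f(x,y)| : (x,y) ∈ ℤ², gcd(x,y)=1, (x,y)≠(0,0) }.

descent: ρ → (6,6,-8)  [lands on river]
river: ρ → (-8,10,4)
river: ρ → (4,14,-2)
river: ρ → (-2,14,4)
river: ρ → (4,10,-8)
river: ρ → (-8,6,6)
closes: descent 1, river 6
min |a| on river = 2

2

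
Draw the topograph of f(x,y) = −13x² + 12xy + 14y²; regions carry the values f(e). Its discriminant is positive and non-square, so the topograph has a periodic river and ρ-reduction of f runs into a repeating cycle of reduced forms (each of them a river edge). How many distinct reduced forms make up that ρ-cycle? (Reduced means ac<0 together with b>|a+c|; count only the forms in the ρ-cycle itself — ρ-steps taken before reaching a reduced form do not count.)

D = 872, ⌊√D⌋ = 29
river: ρ → (14,16,-11)
river: ρ → (-11,28,2)
river: ρ → (2,28,-11)
river: ρ → (-11,16,14)
river: ρ → (14,12,-13)
river: ρ → (-13,14,13)
river: ρ → (13,12,-14)
river: ρ → (-14,16,11)
river: ρ → (11,28,-2)
river: ρ → (-2,28,11)
river: ρ → (11,16,-14)
river: ρ → (-14,12,13)
river: ρ → (13,14,-13)
river: ρ → (-13,12,14)
ρ-cycle length = 14 (tail of 0 descent steps not counted)

14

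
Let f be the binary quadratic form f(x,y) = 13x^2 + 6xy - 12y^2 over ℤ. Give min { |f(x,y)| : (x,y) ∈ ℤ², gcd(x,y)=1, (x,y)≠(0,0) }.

river: ρ → (-12,18,7)
river: ρ → (7,24,-3)
river: ρ → (-3,24,7)
river: ρ → (7,18,-12)
river: ρ → (-12,6,13)
river: ρ → (13,20,-5)
river: ρ → (-5,20,13)
river: ρ → (13,6,-12)
closes: descent 0, river 8
min |a| on river = 3

3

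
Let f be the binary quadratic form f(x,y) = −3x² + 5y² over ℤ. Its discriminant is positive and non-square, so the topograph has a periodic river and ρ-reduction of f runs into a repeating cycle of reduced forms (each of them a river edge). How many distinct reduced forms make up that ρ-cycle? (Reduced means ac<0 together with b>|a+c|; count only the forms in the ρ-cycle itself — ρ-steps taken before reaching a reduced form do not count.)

D = 60, ⌊√D⌋ = 7
descent: ρ → (5,0,-3)
descent: ρ → (-3,6,2)  [lands on river]
river: ρ → (2,6,-3)
ρ-cycle length = 2 (tail of 2 descent steps not counted)

2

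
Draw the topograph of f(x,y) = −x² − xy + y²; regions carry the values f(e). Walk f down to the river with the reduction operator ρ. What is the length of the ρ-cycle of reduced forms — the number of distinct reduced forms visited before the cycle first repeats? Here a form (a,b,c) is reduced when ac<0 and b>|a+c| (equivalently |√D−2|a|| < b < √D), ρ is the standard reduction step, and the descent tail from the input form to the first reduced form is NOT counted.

D = 5, ⌊√D⌋ = 2
descent: ρ → (1,1,-1)  [lands on river]
river: ρ → (-1,1,1)
ρ-cycle length = 2 (tail of 1 descent step not counted)

2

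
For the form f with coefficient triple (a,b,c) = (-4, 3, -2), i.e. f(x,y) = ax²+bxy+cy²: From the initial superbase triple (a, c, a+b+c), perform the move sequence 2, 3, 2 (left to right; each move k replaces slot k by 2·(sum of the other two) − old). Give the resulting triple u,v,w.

start (-4,-2,-3) = (f(1,0),f(0,1),f(1,1))
replace slot 2: 2·((-4)+(-3)) − (-2) = -12 → (-4,-12,-3)
replace slot 3: 2·((-4)+(-12)) − (-3) = -29 → (-4,-12,-29)
replace slot 2: 2·((-4)+(-29)) − (-12) = -54 → (-4,-54,-29)

-4,-54,-29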